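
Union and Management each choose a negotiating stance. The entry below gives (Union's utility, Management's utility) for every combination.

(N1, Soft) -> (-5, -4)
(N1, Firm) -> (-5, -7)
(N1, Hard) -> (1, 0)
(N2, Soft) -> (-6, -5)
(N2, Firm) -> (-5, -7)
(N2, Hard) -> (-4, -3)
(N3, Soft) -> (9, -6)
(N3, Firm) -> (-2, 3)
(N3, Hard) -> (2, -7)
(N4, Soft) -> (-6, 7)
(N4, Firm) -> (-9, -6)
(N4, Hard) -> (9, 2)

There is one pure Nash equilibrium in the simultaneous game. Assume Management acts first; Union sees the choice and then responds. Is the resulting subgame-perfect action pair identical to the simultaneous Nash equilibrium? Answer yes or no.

yes

Work backward from Union's decision.
- Soft: Union compares -5, -6, 9, -6 and picks N3; Management would get -6.
- Firm: Union compares -5, -5, -2, -9 and picks N3; Management would get 3.
- Hard: Union compares 1, -4, 2, 9 and picks N4; Management would get 2.
Among -6, 3, 2, the best is 3 at Firm. Subgame-perfect outcome: (N3, Firm) with payoffs (-2, 3).
Now find the simultaneous Nash equilibrium.
Union's best replies: Soft→N3; Firm→N3; Hard→N4.
Management's best replies: N1→Hard; N2→Hard; N3→Firm; N4→Soft.
The unique mutual best reply is (N3, Firm), giving (-2, 3).
Sequential outcome (N3, Firm) coincides with the Nash profile (N3, Firm).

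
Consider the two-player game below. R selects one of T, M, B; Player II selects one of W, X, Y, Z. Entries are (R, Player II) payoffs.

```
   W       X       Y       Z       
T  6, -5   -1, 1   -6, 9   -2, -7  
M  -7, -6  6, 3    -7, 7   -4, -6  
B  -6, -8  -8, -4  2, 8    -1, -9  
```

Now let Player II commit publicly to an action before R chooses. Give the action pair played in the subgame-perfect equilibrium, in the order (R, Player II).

Work backward from R's decision.
- W: R compares 6, -7, -6 and picks T; Player II would get -5.
- X: R compares -1, 6, -8 and picks M; Player II would get 3.
- Y: R compares -6, -7, 2 and picks B; Player II would get 8.
- Z: R compares -2, -4, -1 and picks B; Player II would get -9.
Among -5, 3, 8, -9, the best is 8 at Y. Subgame-perfect outcome: (B, Y) with payoffs (2, 8).

(B, Y)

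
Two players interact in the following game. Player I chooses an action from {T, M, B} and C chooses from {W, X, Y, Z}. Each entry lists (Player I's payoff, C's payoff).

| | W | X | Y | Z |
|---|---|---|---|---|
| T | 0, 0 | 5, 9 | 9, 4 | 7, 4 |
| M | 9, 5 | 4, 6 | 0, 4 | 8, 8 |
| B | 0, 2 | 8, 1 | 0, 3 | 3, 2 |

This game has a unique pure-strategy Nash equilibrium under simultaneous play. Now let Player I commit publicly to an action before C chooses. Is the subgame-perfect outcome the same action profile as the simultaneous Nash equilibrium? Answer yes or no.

yes

Solve by backward induction (Player I leads).
- T: BR = X, leader payoff 5.
- M: BR = Z, leader payoff 8.
- B: BR = Y, leader payoff 0.
Maximizing over 5, 8, 0, Player I chooses M. Subgame-perfect outcome: (M, Z) with payoffs (8, 8).
Under simultaneous play:
Player I's best replies: W→M; X→B; Y→T; Z→M.
C's best replies: T→X; M→Z; B→Y.
Only (M, Z) has each player best-responding; Nash payoffs (8, 8).
Sequential outcome (M, Z) coincides with the Nash profile (M, Z).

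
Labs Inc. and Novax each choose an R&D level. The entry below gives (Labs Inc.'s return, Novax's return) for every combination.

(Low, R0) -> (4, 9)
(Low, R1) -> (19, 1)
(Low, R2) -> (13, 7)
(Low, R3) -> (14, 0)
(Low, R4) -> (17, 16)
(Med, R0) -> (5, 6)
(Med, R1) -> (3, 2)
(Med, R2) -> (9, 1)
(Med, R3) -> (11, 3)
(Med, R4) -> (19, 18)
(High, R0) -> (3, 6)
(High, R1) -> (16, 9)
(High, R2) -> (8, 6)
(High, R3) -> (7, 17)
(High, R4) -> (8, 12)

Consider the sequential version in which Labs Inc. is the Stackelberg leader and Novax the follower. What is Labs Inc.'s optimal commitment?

Backward induction with Labs Inc. moving first.
- Low: Novax compares 9, 1, 7, 0, 16 and picks R4; Labs Inc. would get 17.
- Med: Novax compares 6, 2, 1, 3, 18 and picks R4; Labs Inc. would get 19.
- High: Novax compares 6, 9, 6, 17, 12 and picks R3; Labs Inc. would get 7.
Among 17, 19, 7, the best is 19 at Med. Subgame-perfect outcome: (Med, R4) with payoffs (19, 18).

Med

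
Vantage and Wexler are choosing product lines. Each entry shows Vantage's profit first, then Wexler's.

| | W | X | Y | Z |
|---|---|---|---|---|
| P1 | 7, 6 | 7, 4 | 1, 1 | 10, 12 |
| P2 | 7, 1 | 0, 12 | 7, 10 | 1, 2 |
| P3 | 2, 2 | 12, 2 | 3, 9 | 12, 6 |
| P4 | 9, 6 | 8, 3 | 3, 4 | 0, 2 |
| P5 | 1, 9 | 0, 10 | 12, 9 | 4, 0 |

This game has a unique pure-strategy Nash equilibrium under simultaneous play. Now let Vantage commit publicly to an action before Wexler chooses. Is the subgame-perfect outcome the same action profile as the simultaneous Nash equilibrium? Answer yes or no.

no

Work backward from Wexler's decision.
- P1: BR = Z, leader payoff 10.
- P2: BR = X, leader payoff 0.
- P3: BR = Y, leader payoff 3.
- P4: BR = W, leader payoff 9.
- P5: BR = X, leader payoff 0.
Maximizing over 10, 0, 3, 9, 0, Vantage chooses P1. Subgame-perfect outcome: (P1, Z) with payoffs (10, 12).
For the simultaneous game, intersect best replies.
Vantage's best replies: W→P4; X→P3; Y→P5; Z→P3.
Wexler's best replies: P1→Z; P2→X; P3→Y; P4→W; P5→X.
The unique mutual best reply is (P4, W), giving (9, 6).
Sequential outcome (P1, Z) differs from the Nash profile (P4, W).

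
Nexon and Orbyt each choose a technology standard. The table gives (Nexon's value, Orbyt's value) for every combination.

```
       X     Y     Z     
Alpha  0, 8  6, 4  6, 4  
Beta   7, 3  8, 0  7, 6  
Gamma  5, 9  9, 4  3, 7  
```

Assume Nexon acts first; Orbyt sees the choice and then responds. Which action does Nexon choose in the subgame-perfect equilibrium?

Solve by backward induction (Nexon leads).
- Alpha → Orbyt plays X (best of 8, 4, 4); Nexon gets 0.
- Beta → Orbyt plays Z (best of 3, 0, 6); Nexon gets 7.
- Gamma → Orbyt plays X (best of 9, 4, 7); Nexon gets 5.
Nexon's induced payoffs are 0, 7, 5, so Nexon commits to Beta. Subgame-perfect outcome: (Beta, Z) with payoffs (7, 6).

Beta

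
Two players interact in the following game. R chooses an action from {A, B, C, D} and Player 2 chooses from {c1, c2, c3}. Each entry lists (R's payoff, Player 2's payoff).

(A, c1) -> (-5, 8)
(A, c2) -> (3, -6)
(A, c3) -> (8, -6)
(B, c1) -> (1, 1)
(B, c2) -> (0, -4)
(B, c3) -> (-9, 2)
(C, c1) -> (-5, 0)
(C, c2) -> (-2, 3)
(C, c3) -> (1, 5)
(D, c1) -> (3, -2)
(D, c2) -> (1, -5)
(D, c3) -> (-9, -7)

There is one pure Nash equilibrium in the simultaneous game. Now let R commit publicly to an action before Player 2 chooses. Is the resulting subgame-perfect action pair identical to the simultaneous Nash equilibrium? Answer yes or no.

yes

Solve by backward induction (R leads).
- A: BR = c1, leader payoff -5.
- B: BR = c3, leader payoff -9.
- C: BR = c3, leader payoff 1.
- D: BR = c1, leader payoff 3.
Among -5, -9, 1, 3, the best is 3 at D. Subgame-perfect outcome: (D, c1) with payoffs (3, -2).
For the simultaneous game, intersect best replies.
R's best replies: c1→D; c2→A; c3→A.
Player 2's best replies: A→c1; B→c3; C→c3; D→c1.
The unique mutual best reply is (D, c1), giving (3, -2).
Sequential outcome (D, c1) coincides with the Nash profile (D, c1).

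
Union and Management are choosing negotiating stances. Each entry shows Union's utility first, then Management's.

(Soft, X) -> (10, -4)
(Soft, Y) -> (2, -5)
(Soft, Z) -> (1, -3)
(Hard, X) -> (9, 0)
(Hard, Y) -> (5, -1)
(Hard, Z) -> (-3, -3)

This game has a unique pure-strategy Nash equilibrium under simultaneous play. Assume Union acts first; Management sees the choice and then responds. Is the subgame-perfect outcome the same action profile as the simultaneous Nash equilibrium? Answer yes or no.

no

Management best-responds to each possible Union move:
- Soft → Management plays Z (best of -4, -5, -3); Union gets 1.
- Hard → Management plays X (best of 0, -1, -3); Union gets 9.
Maximizing over 1, 9, Union chooses Hard. Subgame-perfect outcome: (Hard, X) with payoffs (9, 0).
Under simultaneous play:
Union's best replies: X→Soft; Y→Hard; Z→Soft.
Management's best replies: Soft→Z; Hard→X.
Only (Soft, Z) has each player best-responding; Nash payoffs (1, -3).
Sequential outcome (Hard, X) differs from the Nash profile (Soft, Z).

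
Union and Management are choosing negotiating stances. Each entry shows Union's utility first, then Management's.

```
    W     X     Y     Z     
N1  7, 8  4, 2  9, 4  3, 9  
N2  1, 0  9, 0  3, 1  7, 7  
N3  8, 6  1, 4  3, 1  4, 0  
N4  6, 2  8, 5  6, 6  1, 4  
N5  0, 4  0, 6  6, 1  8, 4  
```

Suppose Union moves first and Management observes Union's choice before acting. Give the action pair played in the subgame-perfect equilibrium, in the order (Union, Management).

Work backward from Management's decision.
- N1: BR = Z, leader payoff 3.
- N2: BR = Z, leader payoff 7.
- N3: BR = W, leader payoff 8.
- N4: BR = Y, leader payoff 6.
- N5: BR = X, leader payoff 0.
Maximizing over 3, 7, 8, 6, 0, Union chooses N3. Subgame-perfect outcome: (N3, W) with payoffs (8, 6).

(N3, W)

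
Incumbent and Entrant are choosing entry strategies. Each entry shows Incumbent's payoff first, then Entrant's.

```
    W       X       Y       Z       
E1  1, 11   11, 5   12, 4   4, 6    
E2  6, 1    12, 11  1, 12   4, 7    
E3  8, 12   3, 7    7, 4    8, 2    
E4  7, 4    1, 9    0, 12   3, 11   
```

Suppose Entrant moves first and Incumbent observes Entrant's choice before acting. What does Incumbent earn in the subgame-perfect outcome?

8

Work backward from Incumbent's decision.
- W: Incumbent compares 1, 6, 8, 7 and picks E3; Entrant would get 12.
- X: Incumbent compares 11, 12, 3, 1 and picks E2; Entrant would get 11.
- Y: Incumbent compares 12, 1, 7, 0 and picks E1; Entrant would get 4.
- Z: Incumbent compares 4, 4, 8, 3 and picks E3; Entrant would get 2.
Maximizing over 12, 11, 4, 2, Entrant chooses W. Subgame-perfect outcome: (E3, W) with payoffs (8, 12).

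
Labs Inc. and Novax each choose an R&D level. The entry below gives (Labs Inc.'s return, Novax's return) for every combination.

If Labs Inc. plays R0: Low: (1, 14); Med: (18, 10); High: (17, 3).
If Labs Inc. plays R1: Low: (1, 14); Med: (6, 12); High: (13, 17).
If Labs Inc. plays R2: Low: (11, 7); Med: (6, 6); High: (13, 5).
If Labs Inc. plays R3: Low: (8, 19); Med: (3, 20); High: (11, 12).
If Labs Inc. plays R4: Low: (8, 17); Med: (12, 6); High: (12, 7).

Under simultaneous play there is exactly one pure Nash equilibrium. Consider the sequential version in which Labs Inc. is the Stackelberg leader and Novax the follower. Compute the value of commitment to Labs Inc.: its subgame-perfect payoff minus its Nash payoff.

Backward induction with Labs Inc. moving first.
- R0: BR = Low, leader payoff 1.
- R1: BR = High, leader payoff 13.
- R2: BR = Low, leader payoff 11.
- R3: BR = Med, leader payoff 3.
- R4: BR = Low, leader payoff 8.
Among 1, 13, 11, 3, 8, the best is 13 at R1. Subgame-perfect outcome: (R1, High) with payoffs (13, 17).
Now find the simultaneous Nash equilibrium.
Labs Inc.'s best replies: Low→R2; Med→R0; High→R0.
Novax's best replies: R0→Low; R1→High; R2→Low; R3→Med; R4→Low.
Only (R2, Low) has each player best-responding; Nash payoffs (11, 7).
Labs Inc.'s commitment gain: 13 − 11 = 2.

2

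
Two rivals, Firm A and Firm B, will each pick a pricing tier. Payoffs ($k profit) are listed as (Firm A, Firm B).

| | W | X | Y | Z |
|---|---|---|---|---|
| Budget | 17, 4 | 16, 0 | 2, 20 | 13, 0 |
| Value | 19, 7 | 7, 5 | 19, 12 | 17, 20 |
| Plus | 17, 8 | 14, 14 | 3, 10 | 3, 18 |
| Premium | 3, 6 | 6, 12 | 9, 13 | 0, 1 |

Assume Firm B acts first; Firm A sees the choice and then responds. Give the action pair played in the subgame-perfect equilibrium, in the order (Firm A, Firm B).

Backward induction with Firm B moving first.
- W → Firm A plays Value (best of 17, 19, 17, 3); Firm B gets 7.
- X → Firm A plays Budget (best of 16, 7, 14, 6); Firm B gets 0.
- Y → Firm A plays Value (best of 2, 19, 3, 9); Firm B gets 12.
- Z → Firm A plays Value (best of 13, 17, 3, 0); Firm B gets 20.
Maximizing over 7, 0, 12, 20, Firm B chooses Z. Subgame-perfect outcome: (Value, Z) with payoffs (17, 20).

(Value, Z)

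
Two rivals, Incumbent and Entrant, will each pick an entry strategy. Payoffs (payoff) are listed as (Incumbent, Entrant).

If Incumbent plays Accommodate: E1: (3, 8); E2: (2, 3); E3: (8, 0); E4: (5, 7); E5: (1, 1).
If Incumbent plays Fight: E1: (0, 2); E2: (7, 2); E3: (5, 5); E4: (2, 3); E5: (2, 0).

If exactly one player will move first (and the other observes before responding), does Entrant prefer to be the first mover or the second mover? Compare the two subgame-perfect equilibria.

first

If Incumbent leads: Entrant's best replies are Accommodate→E1, Fight→E3; Incumbent's induced payoffs 3, 5; outcome (Fight, E3), payoffs (5, 5).
If Entrant leads: Incumbent's best replies are E1→Accommodate, E2→Fight, E3→Accommodate, E4→Accommodate, E5→Fight; Entrant's induced payoffs 8, 2, 0, 7, 0; outcome (Accommodate, E1), payoffs (3, 8).
Entrant gets 8 moving first and 5 moving second, so Entrant prefers to move first.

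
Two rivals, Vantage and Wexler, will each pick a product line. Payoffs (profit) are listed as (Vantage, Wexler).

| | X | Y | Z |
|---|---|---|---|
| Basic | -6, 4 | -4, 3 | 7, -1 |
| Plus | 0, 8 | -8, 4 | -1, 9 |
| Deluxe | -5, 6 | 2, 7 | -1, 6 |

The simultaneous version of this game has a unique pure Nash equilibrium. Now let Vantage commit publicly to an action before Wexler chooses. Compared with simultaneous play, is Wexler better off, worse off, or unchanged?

Backward induction with Vantage moving first.
- Basic → Wexler plays X (best of 4, 3, -1); Vantage gets -6.
- Plus → Wexler plays Z (best of 8, 4, 9); Vantage gets -1.
- Deluxe → Wexler plays Y (best of 6, 7, 6); Vantage gets 2.
Vantage's induced payoffs are -6, -1, 2, so Vantage commits to Deluxe. Subgame-perfect outcome: (Deluxe, Y) with payoffs (2, 7).
Under simultaneous play:
Vantage's best replies: X→Plus; Y→Deluxe; Z→Basic.
Wexler's best replies: Basic→X; Plus→Z; Deluxe→Y.
Only (Deluxe, Y) has each player best-responding; Nash payoffs (2, 7).
Wexler earns 7 sequentially versus 7 at the Nash outcome: unchanged.

unchanged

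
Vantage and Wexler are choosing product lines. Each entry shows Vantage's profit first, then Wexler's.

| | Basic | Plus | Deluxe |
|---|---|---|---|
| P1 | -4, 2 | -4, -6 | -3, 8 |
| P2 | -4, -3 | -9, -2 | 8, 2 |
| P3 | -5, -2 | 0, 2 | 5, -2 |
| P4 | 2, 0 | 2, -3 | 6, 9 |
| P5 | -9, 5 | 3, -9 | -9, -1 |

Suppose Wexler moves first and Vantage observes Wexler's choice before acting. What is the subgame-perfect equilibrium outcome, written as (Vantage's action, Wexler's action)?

Vantage best-responds to each possible Wexler move:
- Basic: BR = P4, leader payoff 0.
- Plus: BR = P5, leader payoff -9.
- Deluxe: BR = P2, leader payoff 2.
Maximizing over 0, -9, 2, Wexler chooses Deluxe. Subgame-perfect outcome: (P2, Deluxe) with payoffs (8, 2).

(P2, Deluxe)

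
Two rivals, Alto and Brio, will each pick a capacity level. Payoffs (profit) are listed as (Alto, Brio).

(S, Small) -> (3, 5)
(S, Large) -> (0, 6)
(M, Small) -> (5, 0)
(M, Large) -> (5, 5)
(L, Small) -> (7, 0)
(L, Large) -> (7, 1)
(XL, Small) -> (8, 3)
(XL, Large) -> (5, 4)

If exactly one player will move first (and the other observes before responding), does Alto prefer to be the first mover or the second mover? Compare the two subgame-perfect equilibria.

second

If Alto leads: Brio's best replies are S→Large, M→Large, L→Large, XL→Large; Alto's induced payoffs 0, 5, 7, 5; outcome (L, Large), payoffs (7, 1).
If Brio leads: Alto's best replies are Small→XL, Large→L; Brio's induced payoffs 3, 1; outcome (XL, Small), payoffs (8, 3).
Alto gets 7 moving first and 8 moving second, so Alto prefers to move second.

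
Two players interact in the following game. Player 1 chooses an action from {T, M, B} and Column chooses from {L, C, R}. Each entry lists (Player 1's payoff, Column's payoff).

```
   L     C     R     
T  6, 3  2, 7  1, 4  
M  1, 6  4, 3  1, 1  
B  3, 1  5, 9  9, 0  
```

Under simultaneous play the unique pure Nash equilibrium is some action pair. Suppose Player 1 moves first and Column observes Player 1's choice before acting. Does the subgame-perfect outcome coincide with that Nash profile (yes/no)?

yes

Backward induction with Player 1 moving first.
- T → Column plays C (best of 3, 7, 4); Player 1 gets 2.
- M → Column plays L (best of 6, 3, 1); Player 1 gets 1.
- B → Column plays C (best of 1, 9, 0); Player 1 gets 5.
Player 1's induced payoffs are 2, 1, 5, so Player 1 commits to B. Subgame-perfect outcome: (B, C) with payoffs (5, 9).
For the simultaneous game, intersect best replies.
Player 1's best replies: L→T; C→B; R→B.
Column's best replies: T→C; M→L; B→C.
The unique mutual best reply is (B, C), giving (5, 9).
Sequential outcome (B, C) coincides with the Nash profile (B, C).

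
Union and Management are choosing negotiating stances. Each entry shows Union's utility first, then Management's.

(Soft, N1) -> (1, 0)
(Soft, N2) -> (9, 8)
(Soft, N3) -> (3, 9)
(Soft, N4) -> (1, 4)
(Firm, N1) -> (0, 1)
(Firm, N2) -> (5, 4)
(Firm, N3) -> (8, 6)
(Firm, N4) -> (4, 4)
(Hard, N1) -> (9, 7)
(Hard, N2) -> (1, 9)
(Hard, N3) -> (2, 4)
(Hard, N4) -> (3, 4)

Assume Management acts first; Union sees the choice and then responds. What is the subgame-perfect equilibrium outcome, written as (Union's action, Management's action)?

(Soft, N2)

Union best-responds to each possible Management move:
- N1: Union compares 1, 0, 9 and picks Hard; Management would get 7.
- N2: Union compares 9, 5, 1 and picks Soft; Management would get 8.
- N3: Union compares 3, 8, 2 and picks Firm; Management would get 6.
- N4: Union compares 1, 4, 3 and picks Firm; Management would get 4.
Among 7, 8, 6, 4, the best is 8 at N2. Subgame-perfect outcome: (Soft, N2) with payoffs (9, 8).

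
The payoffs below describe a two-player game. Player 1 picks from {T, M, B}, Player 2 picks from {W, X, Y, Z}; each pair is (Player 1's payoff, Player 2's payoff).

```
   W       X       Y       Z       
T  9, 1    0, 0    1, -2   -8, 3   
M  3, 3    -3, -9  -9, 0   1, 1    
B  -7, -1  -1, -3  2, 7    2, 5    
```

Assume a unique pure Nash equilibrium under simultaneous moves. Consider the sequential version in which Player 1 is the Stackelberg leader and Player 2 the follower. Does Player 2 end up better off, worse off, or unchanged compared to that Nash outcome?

Solve by backward induction (Player 1 leads).
- T: BR = Z, leader payoff -8.
- M: BR = W, leader payoff 3.
- B: BR = Y, leader payoff 2.
Among -8, 3, 2, the best is 3 at M. Subgame-perfect outcome: (M, W) with payoffs (3, 3).
For the simultaneous game, intersect best replies.
Player 1's best replies: W→T; X→T; Y→B; Z→B.
Player 2's best replies: T→Z; M→W; B→Y.
The unique mutual best reply is (B, Y), giving (2, 7).
Player 2 earns 3 sequentially versus 7 at the Nash outcome: worse off.

worse off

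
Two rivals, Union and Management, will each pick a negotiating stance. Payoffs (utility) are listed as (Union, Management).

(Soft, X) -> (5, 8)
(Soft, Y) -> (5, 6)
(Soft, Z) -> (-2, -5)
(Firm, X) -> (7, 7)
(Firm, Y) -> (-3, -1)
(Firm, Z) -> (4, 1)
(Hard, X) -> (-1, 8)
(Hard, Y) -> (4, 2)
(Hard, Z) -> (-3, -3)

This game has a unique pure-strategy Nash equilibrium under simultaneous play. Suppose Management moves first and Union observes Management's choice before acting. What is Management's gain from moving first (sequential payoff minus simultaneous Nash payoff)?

Solve by backward induction (Management leads).
- X → Union plays Firm (best of 5, 7, -1); Management gets 7.
- Y → Union plays Soft (best of 5, -3, 4); Management gets 6.
- Z → Union plays Firm (best of -2, 4, -3); Management gets 1.
Management's induced payoffs are 7, 6, 1, so Management commits to X. Subgame-perfect outcome: (Firm, X) with payoffs (7, 7).
Now find the simultaneous Nash equilibrium.
Union's best replies: X→Firm; Y→Soft; Z→Firm.
Management's best replies: Soft→X; Firm→X; Hard→X.
The unique mutual best reply is (Firm, X), giving (7, 7).
Management's commitment gain: 7 − 7 = 0.

0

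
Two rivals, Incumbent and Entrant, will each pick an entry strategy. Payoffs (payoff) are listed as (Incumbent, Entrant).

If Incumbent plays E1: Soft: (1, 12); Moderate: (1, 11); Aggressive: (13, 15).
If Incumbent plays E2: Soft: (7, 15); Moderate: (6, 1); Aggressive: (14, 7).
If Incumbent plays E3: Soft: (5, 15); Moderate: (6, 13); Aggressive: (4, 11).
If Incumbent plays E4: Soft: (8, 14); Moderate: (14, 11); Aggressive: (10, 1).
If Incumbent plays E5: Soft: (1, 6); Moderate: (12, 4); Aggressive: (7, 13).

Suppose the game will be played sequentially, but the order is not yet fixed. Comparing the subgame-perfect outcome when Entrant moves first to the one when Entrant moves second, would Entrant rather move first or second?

If Incumbent leads: Entrant's best replies are E1→Aggressive, E2→Soft, E3→Soft, E4→Soft, E5→Aggressive; Incumbent's induced payoffs 13, 7, 5, 8, 7; outcome (E1, Aggressive), payoffs (13, 15).
If Entrant leads: Incumbent's best replies are Soft→E4, Moderate→E4, Aggressive→E2; Entrant's induced payoffs 14, 11, 7; outcome (E4, Soft), payoffs (8, 14).
Entrant gets 14 moving first and 15 moving second, so Entrant prefers to move second.

second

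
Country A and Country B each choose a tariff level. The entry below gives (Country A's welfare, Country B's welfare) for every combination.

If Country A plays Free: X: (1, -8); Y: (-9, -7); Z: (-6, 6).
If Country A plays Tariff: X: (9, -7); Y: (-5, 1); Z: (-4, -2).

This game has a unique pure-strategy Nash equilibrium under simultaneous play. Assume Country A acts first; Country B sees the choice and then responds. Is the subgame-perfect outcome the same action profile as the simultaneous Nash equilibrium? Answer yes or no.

yes

Backward induction with Country A moving first.
- Free → Country B plays Z (best of -8, -7, 6); Country A gets -6.
- Tariff → Country B plays Y (best of -7, 1, -2); Country A gets -5.
Country A's induced payoffs are -6, -5, so Country A commits to Tariff. Subgame-perfect outcome: (Tariff, Y) with payoffs (-5, 1).
Under simultaneous play:
Country A's best replies: X→Tariff; Y→Tariff; Z→Tariff.
Country B's best replies: Free→Z; Tariff→Y.
The unique mutual best reply is (Tariff, Y), giving (-5, 1).
Sequential outcome (Tariff, Y) coincides with the Nash profile (Tariff, Y).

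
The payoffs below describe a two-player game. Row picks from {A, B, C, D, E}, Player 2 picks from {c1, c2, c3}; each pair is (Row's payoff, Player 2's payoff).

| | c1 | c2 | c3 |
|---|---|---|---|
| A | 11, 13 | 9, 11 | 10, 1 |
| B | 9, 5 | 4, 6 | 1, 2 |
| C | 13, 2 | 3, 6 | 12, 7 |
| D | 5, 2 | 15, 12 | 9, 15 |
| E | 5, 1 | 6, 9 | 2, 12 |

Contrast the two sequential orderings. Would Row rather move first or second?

second

If Row leads: Player 2's best replies are A→c1, B→c2, C→c3, D→c3, E→c3; Row's induced payoffs 11, 4, 12, 9, 2; outcome (C, c3), payoffs (12, 7).
If Player 2 leads: Row's best replies are c1→C, c2→D, c3→C; Player 2's induced payoffs 2, 12, 7; outcome (D, c2), payoffs (15, 12).
Row gets 12 moving first and 15 moving second, so Row prefers to move second.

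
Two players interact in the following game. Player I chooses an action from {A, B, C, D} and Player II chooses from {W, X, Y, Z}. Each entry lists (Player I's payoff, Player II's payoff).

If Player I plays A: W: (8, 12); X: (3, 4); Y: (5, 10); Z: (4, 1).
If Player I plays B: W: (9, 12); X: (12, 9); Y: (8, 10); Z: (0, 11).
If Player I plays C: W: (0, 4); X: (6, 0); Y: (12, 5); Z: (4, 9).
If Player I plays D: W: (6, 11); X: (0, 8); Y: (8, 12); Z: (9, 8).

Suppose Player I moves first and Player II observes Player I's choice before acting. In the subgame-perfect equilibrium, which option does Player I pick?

Backward induction with Player I moving first.
- A → Player II plays W (best of 12, 4, 10, 1); Player I gets 8.
- B → Player II plays W (best of 12, 9, 10, 11); Player I gets 9.
- C → Player II plays Z (best of 4, 0, 5, 9); Player I gets 4.
- D → Player II plays Y (best of 11, 8, 12, 8); Player I gets 8.
Among 8, 9, 4, 8, the best is 9 at B. Subgame-perfect outcome: (B, W) with payoffs (9, 12).

B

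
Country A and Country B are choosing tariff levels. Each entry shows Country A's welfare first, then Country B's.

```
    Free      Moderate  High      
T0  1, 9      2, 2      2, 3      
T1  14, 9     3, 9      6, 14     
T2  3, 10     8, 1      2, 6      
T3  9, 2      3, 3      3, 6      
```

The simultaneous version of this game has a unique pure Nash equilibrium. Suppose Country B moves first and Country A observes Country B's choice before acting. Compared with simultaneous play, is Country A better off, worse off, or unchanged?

unchanged

Country A best-responds to each possible Country B move:
- Free: Country A compares 1, 14, 3, 9 and picks T1; Country B would get 9.
- Moderate: Country A compares 2, 3, 8, 3 and picks T2; Country B would get 1.
- High: Country A compares 2, 6, 2, 3 and picks T1; Country B would get 14.
Country B's induced payoffs are 9, 1, 14, so Country B commits to High. Subgame-perfect outcome: (T1, High) with payoffs (6, 14).
Now find the simultaneous Nash equilibrium.
Country A's best replies: Free→T1; Moderate→T2; High→T1.
Country B's best replies: T0→Free; T1→High; T2→Free; T3→High.
The unique mutual best reply is (T1, High), giving (6, 14).
Country A earns 6 sequentially versus 6 at the Nash outcome: unchanged.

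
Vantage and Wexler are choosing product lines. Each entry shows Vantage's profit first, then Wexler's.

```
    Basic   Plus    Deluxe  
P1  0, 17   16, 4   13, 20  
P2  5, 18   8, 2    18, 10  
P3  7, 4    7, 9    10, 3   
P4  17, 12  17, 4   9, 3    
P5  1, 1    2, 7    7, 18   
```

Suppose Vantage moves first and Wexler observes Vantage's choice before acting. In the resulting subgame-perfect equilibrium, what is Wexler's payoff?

12

Solve by backward induction (Vantage leads).
- P1 → Wexler plays Deluxe (best of 17, 4, 20); Vantage gets 13.
- P2 → Wexler plays Basic (best of 18, 2, 10); Vantage gets 5.
- P3 → Wexler plays Plus (best of 4, 9, 3); Vantage gets 7.
- P4 → Wexler plays Basic (best of 12, 4, 3); Vantage gets 17.
- P5 → Wexler plays Deluxe (best of 1, 7, 18); Vantage gets 7.
Maximizing over 13, 5, 7, 17, 7, Vantage chooses P4. Subgame-perfect outcome: (P4, Basic) with payoffs (17, 12).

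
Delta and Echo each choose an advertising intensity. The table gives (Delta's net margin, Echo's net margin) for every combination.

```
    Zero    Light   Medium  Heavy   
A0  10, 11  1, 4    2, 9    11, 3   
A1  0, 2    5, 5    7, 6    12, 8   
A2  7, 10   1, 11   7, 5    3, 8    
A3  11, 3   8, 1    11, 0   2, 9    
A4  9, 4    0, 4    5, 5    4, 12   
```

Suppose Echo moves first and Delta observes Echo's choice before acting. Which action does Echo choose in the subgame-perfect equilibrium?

Heavy

Work backward from Delta's decision.
- Zero → Delta plays A3 (best of 10, 0, 7, 11, 9); Echo gets 3.
- Light → Delta plays A3 (best of 1, 5, 1, 8, 0); Echo gets 1.
- Medium → Delta plays A3 (best of 2, 7, 7, 11, 5); Echo gets 0.
- Heavy → Delta plays A1 (best of 11, 12, 3, 2, 4); Echo gets 8.
Maximizing over 3, 1, 0, 8, Echo chooses Heavy. Subgame-perfect outcome: (A1, Heavy) with payoffs (12, 8).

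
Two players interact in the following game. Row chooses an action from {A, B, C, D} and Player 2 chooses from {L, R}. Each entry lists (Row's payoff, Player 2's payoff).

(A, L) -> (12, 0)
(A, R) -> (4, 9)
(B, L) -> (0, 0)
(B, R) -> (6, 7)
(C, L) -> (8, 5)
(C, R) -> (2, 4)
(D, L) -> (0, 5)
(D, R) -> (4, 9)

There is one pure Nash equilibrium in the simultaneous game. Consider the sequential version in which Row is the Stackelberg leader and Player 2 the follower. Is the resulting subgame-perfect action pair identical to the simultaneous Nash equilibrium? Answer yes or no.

no

Work backward from Player 2's decision.
- A → Player 2 plays R (best of 0, 9); Row gets 4.
- B → Player 2 plays R (best of 0, 7); Row gets 6.
- C → Player 2 plays L (best of 5, 4); Row gets 8.
- D → Player 2 plays R (best of 5, 9); Row gets 4.
Row's induced payoffs are 4, 6, 8, 4, so Row commits to C. Subgame-perfect outcome: (C, L) with payoffs (8, 5).
Now find the simultaneous Nash equilibrium.
Row's best replies: L→A; R→B.
Player 2's best replies: A→R; B→R; C→L; D→R.
The unique mutual best reply is (B, R), giving (6, 7).
Sequential outcome (C, L) differs from the Nash profile (B, R).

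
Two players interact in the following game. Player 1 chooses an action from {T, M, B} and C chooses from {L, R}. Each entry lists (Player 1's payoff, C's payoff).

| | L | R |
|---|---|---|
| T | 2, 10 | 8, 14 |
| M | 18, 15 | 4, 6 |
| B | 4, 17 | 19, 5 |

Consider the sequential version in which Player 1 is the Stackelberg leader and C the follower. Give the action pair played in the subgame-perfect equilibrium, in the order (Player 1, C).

Solve by backward induction (Player 1 leads).
- T: C compares 10, 14 and picks R; Player 1 would get 8.
- M: C compares 15, 6 and picks L; Player 1 would get 18.
- B: C compares 17, 5 and picks L; Player 1 would get 4.
Maximizing over 8, 18, 4, Player 1 chooses M. Subgame-perfect outcome: (M, L) with payoffs (18, 15).

(M, L)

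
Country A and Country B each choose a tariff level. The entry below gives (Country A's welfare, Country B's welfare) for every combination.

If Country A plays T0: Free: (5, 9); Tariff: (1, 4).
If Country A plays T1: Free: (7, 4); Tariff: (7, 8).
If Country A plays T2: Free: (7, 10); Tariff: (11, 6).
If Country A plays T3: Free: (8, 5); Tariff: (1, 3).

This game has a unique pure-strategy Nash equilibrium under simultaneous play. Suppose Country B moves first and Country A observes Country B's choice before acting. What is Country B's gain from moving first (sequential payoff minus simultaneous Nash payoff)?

1

Solve by backward induction (Country B leads).
- Free: Country A compares 5, 7, 7, 8 and picks T3; Country B would get 5.
- Tariff: Country A compares 1, 7, 11, 1 and picks T2; Country B would get 6.
Among 5, 6, the best is 6 at Tariff. Subgame-perfect outcome: (T2, Tariff) with payoffs (11, 6).
For the simultaneous game, intersect best replies.
Country A's best replies: Free→T3; Tariff→T2.
Country B's best replies: T0→Free; T1→Tariff; T2→Free; T3→Free.
Only (T3, Free) has each player best-responding; Nash payoffs (8, 5).
Country B's commitment gain: 6 − 5 = 1.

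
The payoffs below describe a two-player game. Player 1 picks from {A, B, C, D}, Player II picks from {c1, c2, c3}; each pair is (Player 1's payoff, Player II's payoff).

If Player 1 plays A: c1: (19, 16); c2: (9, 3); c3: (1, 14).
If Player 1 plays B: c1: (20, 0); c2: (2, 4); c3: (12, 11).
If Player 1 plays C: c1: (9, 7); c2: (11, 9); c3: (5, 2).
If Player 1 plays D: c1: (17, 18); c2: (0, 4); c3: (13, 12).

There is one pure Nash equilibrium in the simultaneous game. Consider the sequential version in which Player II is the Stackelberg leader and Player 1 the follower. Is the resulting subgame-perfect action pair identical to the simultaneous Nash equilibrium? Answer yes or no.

Work backward from Player 1's decision.
- c1: Player 1 compares 19, 20, 9, 17 and picks B; Player II would get 0.
- c2: Player 1 compares 9, 2, 11, 0 and picks C; Player II would get 9.
- c3: Player 1 compares 1, 12, 5, 13 and picks D; Player II would get 12.
Player II's induced payoffs are 0, 9, 12, so Player II commits to c3. Subgame-perfect outcome: (D, c3) with payoffs (13, 12).
Now find the simultaneous Nash equilibrium.
Player 1's best replies: c1→B; c2→C; c3→D.
Player II's best replies: A→c1; B→c3; C→c2; D→c1.
Only (C, c2) has each player best-responding; Nash payoffs (11, 9).
Sequential outcome (D, c3) differs from the Nash profile (C, c2).

no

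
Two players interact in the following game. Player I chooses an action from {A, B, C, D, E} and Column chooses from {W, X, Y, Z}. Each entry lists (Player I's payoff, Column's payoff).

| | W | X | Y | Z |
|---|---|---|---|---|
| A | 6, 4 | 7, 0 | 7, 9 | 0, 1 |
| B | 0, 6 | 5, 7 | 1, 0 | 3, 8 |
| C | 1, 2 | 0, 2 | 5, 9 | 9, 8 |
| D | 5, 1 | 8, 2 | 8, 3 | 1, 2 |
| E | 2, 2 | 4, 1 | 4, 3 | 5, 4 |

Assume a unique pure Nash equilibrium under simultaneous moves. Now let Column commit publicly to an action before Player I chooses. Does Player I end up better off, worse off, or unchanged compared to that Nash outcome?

Work backward from Player I's decision.
- W → Player I plays A (best of 6, 0, 1, 5, 2); Column gets 4.
- X → Player I plays D (best of 7, 5, 0, 8, 4); Column gets 2.
- Y → Player I plays D (best of 7, 1, 5, 8, 4); Column gets 3.
- Z → Player I plays C (best of 0, 3, 9, 1, 5); Column gets 8.
Maximizing over 4, 2, 3, 8, Column chooses Z. Subgame-perfect outcome: (C, Z) with payoffs (9, 8).
Under simultaneous play:
Player I's best replies: W→A; X→D; Y→D; Z→C.
Column's best replies: A→Y; B→Z; C→Y; D→Y; E→Z.
Only (D, Y) has each player best-responding; Nash payoffs (8, 3).
Player I earns 9 sequentially versus 8 at the Nash outcome: better off.

better off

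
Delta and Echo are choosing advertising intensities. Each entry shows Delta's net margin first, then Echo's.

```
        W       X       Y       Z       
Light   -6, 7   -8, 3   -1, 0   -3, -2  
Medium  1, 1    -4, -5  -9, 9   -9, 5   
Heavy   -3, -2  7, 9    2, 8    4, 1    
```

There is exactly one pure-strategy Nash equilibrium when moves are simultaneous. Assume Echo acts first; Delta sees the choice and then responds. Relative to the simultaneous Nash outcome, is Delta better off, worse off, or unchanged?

Solve by backward induction (Echo leads).
- W: BR = Medium, leader payoff 1.
- X: BR = Heavy, leader payoff 9.
- Y: BR = Heavy, leader payoff 8.
- Z: BR = Heavy, leader payoff 1.
Echo's induced payoffs are 1, 9, 8, 1, so Echo commits to X. Subgame-perfect outcome: (Heavy, X) with payoffs (7, 9).
Under simultaneous play:
Delta's best replies: W→Medium; X→Heavy; Y→Heavy; Z→Heavy.
Echo's best replies: Light→W; Medium→Y; Heavy→X.
The unique mutual best reply is (Heavy, X), giving (7, 9).
Delta earns 7 sequentially versus 7 at the Nash outcome: unchanged.

unchanged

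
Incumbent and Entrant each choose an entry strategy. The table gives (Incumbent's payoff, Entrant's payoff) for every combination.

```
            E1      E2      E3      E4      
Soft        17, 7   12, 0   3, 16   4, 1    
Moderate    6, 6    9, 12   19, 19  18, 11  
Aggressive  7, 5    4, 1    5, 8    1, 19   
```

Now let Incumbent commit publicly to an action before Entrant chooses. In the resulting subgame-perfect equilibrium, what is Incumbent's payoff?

Work backward from Entrant's decision.
- Soft → Entrant plays E3 (best of 7, 0, 16, 1); Incumbent gets 3.
- Moderate → Entrant plays E3 (best of 6, 12, 19, 11); Incumbent gets 19.
- Aggressive → Entrant plays E4 (best of 5, 1, 8, 19); Incumbent gets 1.
Maximizing over 3, 19, 1, Incumbent chooses Moderate. Subgame-perfect outcome: (Moderate, E3) with payoffs (19, 19).

19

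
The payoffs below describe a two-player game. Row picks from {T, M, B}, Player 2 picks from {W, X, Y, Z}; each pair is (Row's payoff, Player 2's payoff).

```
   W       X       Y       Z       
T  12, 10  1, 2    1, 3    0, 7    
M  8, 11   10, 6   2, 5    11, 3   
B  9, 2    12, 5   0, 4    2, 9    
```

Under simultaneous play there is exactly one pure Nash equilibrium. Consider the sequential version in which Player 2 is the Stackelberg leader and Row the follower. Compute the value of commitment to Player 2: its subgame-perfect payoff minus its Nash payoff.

Row best-responds to each possible Player 2 move:
- W: BR = T, leader payoff 10.
- X: BR = B, leader payoff 5.
- Y: BR = M, leader payoff 5.
- Z: BR = M, leader payoff 3.
Maximizing over 10, 5, 5, 3, Player 2 chooses W. Subgame-perfect outcome: (T, W) with payoffs (12, 10).
Under simultaneous play:
Row's best replies: W→T; X→B; Y→M; Z→M.
Player 2's best replies: T→W; M→W; B→Z.
The unique mutual best reply is (T, W), giving (12, 10).
Player 2's commitment gain: 10 − 10 = 0.

0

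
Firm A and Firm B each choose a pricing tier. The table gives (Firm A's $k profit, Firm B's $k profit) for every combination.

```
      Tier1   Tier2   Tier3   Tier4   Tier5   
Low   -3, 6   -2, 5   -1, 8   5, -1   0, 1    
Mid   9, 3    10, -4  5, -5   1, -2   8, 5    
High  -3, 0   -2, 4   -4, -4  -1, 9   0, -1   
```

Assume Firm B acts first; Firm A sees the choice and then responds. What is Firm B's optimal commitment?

Solve by backward induction (Firm B leads).
- Tier1: Firm A compares -3, 9, -3 and picks Mid; Firm B would get 3.
- Tier2: Firm A compares -2, 10, -2 and picks Mid; Firm B would get -4.
- Tier3: Firm A compares -1, 5, -4 and picks Mid; Firm B would get -5.
- Tier4: Firm A compares 5, 1, -1 and picks Low; Firm B would get -1.
- Tier5: Firm A compares 0, 8, 0 and picks Mid; Firm B would get 5.
Firm B's induced payoffs are 3, -4, -5, -1, 5, so Firm B commits to Tier5. Subgame-perfect outcome: (Mid, Tier5) with payoffs (8, 5).

Tier5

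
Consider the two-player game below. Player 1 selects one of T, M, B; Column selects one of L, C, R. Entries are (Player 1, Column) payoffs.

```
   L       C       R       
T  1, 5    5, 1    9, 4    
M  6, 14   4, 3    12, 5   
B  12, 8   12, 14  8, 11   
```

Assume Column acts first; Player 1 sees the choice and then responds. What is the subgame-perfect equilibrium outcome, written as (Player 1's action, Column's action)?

Work backward from Player 1's decision.
- L: BR = B, leader payoff 8.
- C: BR = B, leader payoff 14.
- R: BR = M, leader payoff 5.
Among 8, 14, 5, the best is 14 at C. Subgame-perfect outcome: (B, C) with payoffs (12, 14).

(B, C)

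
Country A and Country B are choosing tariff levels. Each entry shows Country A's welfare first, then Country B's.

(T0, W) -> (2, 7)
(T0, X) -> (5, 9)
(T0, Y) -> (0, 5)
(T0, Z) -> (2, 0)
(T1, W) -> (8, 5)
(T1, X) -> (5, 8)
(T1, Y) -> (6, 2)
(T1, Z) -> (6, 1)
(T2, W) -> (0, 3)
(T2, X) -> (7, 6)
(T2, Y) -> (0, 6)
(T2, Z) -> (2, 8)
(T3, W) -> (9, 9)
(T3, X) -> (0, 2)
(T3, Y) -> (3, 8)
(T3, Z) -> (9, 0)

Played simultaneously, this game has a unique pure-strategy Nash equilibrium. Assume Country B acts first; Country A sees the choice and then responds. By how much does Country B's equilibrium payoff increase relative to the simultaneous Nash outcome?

Solve by backward induction (Country B leads).
- W: BR = T3, leader payoff 9.
- X: BR = T2, leader payoff 6.
- Y: BR = T1, leader payoff 2.
- Z: BR = T3, leader payoff 0.
Country B's induced payoffs are 9, 6, 2, 0, so Country B commits to W. Subgame-perfect outcome: (T3, W) with payoffs (9, 9).
Under simultaneous play:
Country A's best replies: W→T3; X→T2; Y→T1; Z→T3.
Country B's best replies: T0→X; T1→X; T2→Z; T3→W.
Only (T3, W) has each player best-responding; Nash payoffs (9, 9).
Country B's commitment gain: 9 − 9 = 0.

0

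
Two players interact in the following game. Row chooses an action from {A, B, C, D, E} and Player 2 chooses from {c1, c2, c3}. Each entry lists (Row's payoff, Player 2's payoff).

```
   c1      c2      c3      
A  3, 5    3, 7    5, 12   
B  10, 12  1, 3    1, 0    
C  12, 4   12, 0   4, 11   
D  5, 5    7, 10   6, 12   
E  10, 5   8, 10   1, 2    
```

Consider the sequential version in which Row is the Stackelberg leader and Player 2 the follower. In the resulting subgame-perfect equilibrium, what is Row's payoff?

10

Solve by backward induction (Row leads).
- A: Player 2 compares 5, 7, 12 and picks c3; Row would get 5.
- B: Player 2 compares 12, 3, 0 and picks c1; Row would get 10.
- C: Player 2 compares 4, 0, 11 and picks c3; Row would get 4.
- D: Player 2 compares 5, 10, 12 and picks c3; Row would get 6.
- E: Player 2 compares 5, 10, 2 and picks c2; Row would get 8.
Row's induced payoffs are 5, 10, 4, 6, 8, so Row commits to B. Subgame-perfect outcome: (B, c1) with payoffs (10, 12).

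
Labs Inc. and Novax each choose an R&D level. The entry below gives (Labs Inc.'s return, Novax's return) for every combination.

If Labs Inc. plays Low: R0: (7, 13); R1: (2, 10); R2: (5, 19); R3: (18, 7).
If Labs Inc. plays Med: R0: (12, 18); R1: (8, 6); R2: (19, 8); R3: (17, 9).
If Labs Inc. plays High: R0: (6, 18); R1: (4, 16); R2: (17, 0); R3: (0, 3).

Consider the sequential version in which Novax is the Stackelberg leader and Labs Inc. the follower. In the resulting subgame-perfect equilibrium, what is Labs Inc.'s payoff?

12

Backward induction with Novax moving first.
- R0: Labs Inc. compares 7, 12, 6 and picks Med; Novax would get 18.
- R1: Labs Inc. compares 2, 8, 4 and picks Med; Novax would get 6.
- R2: Labs Inc. compares 5, 19, 17 and picks Med; Novax would get 8.
- R3: Labs Inc. compares 18, 17, 0 and picks Low; Novax would get 7.
Novax's induced payoffs are 18, 6, 8, 7, so Novax commits to R0. Subgame-perfect outcome: (Med, R0) with payoffs (12, 18).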